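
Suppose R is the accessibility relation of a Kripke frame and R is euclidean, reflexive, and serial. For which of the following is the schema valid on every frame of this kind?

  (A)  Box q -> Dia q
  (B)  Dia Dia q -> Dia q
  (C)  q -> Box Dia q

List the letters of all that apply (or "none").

A relation that is euclidean, reflexive, and serial is also symmetric and transitive.
(A) Box q -> Dia q is axiom D; it is valid on a frame exactly when R is serial. Every such R is serial, so valid.
(B) Dia Dia q -> Dia q (the dual of axiom 4) characterises the transitive frames. Every such R is transitive — valid.
(C) axiom B: valid iff R is symmetric. Every such R is symmetric — valid.

A, B, C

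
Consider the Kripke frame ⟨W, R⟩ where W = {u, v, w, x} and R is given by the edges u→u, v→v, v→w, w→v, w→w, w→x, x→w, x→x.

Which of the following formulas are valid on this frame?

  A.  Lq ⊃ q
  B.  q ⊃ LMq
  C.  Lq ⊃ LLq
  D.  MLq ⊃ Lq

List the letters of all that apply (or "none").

R is reflexive: each world relates to itself.
R is symmetric: every R-edge is matched by its reverse.
R is not transitive: v R w and w R x but not v R x.
R is not euclidean: w R v and w R x but not v R x.
(A) Lq ⊃ q is axiom T, which corresponds to reflexivity. R is reflexive — valid.
(B) q ⊃ LMq (axiom B) characterises the symmetric frames. R is symmetric — valid.
(C) Lq ⊃ LLq is axiom 4, which corresponds to transitivity. R is not transitive — not valid.
(D) the dual of axiom 5: valid iff R is euclidean. R is not euclidean — not valid.

A, B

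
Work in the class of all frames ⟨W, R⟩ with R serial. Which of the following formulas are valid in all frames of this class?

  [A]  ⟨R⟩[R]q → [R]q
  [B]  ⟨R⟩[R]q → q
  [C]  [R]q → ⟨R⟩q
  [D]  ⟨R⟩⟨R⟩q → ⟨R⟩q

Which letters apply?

C

(A) ⟨R⟩[R]q → [R]q is the dual of axiom 5; it is valid on a frame exactly when R is euclidean. Such an R need not be euclidean, so not valid.
(B) ⟨R⟩[R]q → q is the dual of axiom B; it is valid on a frame exactly when R is symmetric. Such an R need not be symmetric, so not valid.
(C) [R]q → ⟨R⟩q is axiom D, which corresponds to seriality. Every such R is serial — valid.
(D) ⟨R⟩⟨R⟩q → ⟨R⟩q (the dual of axiom 4) characterises the transitive frames. Such an R need not be transitive — not valid.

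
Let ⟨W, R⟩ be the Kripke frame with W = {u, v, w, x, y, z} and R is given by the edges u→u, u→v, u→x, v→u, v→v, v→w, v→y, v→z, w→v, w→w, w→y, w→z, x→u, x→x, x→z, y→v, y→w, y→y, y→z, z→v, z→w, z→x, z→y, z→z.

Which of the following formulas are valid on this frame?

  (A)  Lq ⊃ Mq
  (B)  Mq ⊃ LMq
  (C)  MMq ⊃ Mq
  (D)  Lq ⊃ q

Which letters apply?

R is reflexive: each world relates to itself.
R is not transitive: u R v and v R w but not u R w.
R is not euclidean: u R v and u R x but not v R x.
R is serial: every world has an R-successor.
(A) Lq ⊃ Mq is axiom D, which corresponds to seriality. R is serial — valid.
(B) axiom 5: valid iff R is euclidean. R is not euclidean — not valid.
(C) MMq ⊃ Mq (the dual of axiom 4) characterises the transitive frames. R is not transitive — not valid.
(D) axiom T: valid iff R is reflexive. R is reflexive — valid.

A, D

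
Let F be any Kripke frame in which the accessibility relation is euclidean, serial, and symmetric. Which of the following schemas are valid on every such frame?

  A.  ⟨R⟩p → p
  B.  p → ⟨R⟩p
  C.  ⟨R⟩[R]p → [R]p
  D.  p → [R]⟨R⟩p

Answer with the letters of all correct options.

B, C, D

Serial, symmetric and euclidean together give transitive (from symmetry + euclidean) and then reflexive; the relation is an equivalence.
(A) ⟨R⟩p → p is the converse of T; it holds exactly when R ⊆ identity. Such an R need not be a subset of the identity — not valid.
(B) p → ⟨R⟩p is the dual of axiom T, which corresponds to reflexivity. Every such R is reflexive — valid.
(C) the dual of axiom 5: valid iff R is euclidean. Every such R is euclidean — valid.
(D) p → [R]⟨R⟩p is axiom B, which corresponds to symmetry. Every such R is symmetric — valid.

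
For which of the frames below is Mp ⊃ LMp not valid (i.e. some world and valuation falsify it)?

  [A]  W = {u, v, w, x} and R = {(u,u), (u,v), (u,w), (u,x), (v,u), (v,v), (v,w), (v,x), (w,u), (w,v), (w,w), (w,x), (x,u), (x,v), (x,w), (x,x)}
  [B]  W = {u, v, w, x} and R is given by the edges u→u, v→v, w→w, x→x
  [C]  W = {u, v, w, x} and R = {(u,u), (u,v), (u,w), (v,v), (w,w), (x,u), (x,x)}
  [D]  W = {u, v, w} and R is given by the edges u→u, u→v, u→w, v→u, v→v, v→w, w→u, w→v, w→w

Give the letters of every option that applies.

C

The schema Mp ⊃ LMp is axiom 5; it is valid on a frame iff R is euclidean.
(A) R is euclidean (any two R-successors of the same world are R-related), so the schema is valid here.
(B) R is euclidean (any two R-successors of the same world are R-related), so the schema is valid here.
(C) R is not euclidean (u R v and u R u but not v R u), so the schema fails here.
(D) R is euclidean (any two R-successors of the same world are R-related), so the schema is valid here.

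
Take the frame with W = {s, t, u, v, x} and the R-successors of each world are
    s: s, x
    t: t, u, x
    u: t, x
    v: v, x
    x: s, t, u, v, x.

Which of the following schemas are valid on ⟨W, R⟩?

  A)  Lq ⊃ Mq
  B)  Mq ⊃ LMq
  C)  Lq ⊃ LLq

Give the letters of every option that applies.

A

R is not transitive: s R x and x R t but not s R t.
R is not euclidean: x R s and x R t but not s R t.
R is serial: every world has an R-successor.
(A) Lq ⊃ Mq (axiom D) characterises the serial frames. R is serial — valid.
(B) Mq ⊃ LMq is axiom 5; it is valid on a frame exactly when R is euclidean. R is not euclidean, so not valid.
(C) Lq ⊃ LLq (axiom 4) characterises the transitive frames. R is not transitive — not valid.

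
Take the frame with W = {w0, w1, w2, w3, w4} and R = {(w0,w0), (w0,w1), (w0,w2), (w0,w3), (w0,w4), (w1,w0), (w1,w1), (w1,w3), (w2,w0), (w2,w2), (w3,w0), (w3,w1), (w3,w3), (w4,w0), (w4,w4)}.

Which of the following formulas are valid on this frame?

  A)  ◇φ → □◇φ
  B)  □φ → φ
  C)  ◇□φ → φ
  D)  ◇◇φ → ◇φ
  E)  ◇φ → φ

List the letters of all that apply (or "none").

R is reflexive: each world relates to itself.
R is symmetric: every R-edge is matched by its reverse.
R is not transitive: w1 R w0 and w0 R w2 but not w1 R w2.
R is not euclidean: w0 R w1 and w0 R w2 but not w1 R w2.
R is not a subset of the identity: w0 R w1 with w0 ≠ w1.
(A) ◇φ → □◇φ is axiom 5; it is valid on a frame exactly when R is euclidean. R is not euclidean, so not valid.
(B) □φ → φ (axiom T) characterises the reflexive frames. R is reflexive — valid.
(C) the dual of axiom B: valid iff R is symmetric. R is symmetric — valid.
(D) ◇◇φ → ◇φ is the dual of axiom 4, which corresponds to transitivity. R is not transitive — not valid.
(E) ◇φ → φ is valid only on frames where every R-edge is a self-loop. Here R ⊄ identity — not valid.

B, C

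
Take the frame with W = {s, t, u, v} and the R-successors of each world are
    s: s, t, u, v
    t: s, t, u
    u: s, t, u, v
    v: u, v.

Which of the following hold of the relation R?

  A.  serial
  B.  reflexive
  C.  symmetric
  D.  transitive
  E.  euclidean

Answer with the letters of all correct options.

(A) serial: every world has an R-successor.
(B) reflexive: each world relates to itself.
(C) not symmetric: s R v but not v R s.
(D) not transitive: t R s and s R v but not t R v.
(E) not euclidean: s R t and s R v but not t R v.

A, B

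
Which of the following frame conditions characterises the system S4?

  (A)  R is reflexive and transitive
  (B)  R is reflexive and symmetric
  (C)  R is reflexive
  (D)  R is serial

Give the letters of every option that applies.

A

(A) S4 is sound and complete for exactly this class.
(B) this class determines B (= KTB), not S4.
(C) this class determines T (= KT), not S4.
(D) this class determines D, not S4.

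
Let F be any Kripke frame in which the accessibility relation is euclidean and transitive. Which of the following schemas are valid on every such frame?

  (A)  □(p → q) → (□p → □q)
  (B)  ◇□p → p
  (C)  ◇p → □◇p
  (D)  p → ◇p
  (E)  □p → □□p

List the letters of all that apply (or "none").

(A) □(p → q) → (□p → □q) is axiom K, valid on every Kripke frame — valid.
(B) ◇□p → p (the dual of axiom B) characterises the symmetric frames. Such an R need not be symmetric — not valid.
(C) ◇p → □◇p (axiom 5) characterises the euclidean frames. Every such R is euclidean — valid.
(D) p → ◇p (the dual of axiom T) characterises the reflexive frames. Such an R need not be reflexive — not valid.
(E) □p → □□p (axiom 4) characterises the transitive frames. Every such R is transitive — valid.

A, C, E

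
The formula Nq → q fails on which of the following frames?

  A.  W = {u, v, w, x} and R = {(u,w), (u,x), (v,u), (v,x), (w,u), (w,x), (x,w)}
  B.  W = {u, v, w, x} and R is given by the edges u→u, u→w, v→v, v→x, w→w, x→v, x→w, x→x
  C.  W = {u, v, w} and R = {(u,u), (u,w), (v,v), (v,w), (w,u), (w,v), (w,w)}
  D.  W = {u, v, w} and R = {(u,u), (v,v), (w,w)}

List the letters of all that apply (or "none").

A

The schema Nq → q is axiom T; it is valid on a frame iff R is reflexive.
(A) R is not reflexive (not u R u), so the schema fails here.
(B) R is reflexive (each world relates to itself), so the schema is valid here.
(C) R is reflexive (each world relates to itself), so the schema is valid here.
(D) R is reflexive (each world relates to itself), so the schema is valid here.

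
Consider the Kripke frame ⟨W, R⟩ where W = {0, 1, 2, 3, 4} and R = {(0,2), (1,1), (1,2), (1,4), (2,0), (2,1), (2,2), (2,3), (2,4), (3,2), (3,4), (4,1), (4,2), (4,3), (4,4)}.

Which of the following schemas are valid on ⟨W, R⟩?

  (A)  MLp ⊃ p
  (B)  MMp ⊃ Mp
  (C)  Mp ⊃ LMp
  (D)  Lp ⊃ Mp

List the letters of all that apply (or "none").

A, D

R is symmetric: every R-edge is matched by its reverse.
R is not transitive: 0 R 2 and 2 R 0 but not 0 R 0.
R is not euclidean: 2 R 0 and 2 R 1 but not 0 R 1.
R is serial: every world has an R-successor.
(A) the dual of axiom B: valid iff R is symmetric. R is symmetric — valid.
(B) MMp ⊃ Mp is the dual of axiom 4, which corresponds to transitivity. R is not transitive — not valid.
(C) Mp ⊃ LMp (axiom 5) characterises the euclidean frames. R is not euclidean — not valid.
(D) Lp ⊃ Mp is axiom D; it is valid on a frame exactly when R is serial. R is serial, so valid.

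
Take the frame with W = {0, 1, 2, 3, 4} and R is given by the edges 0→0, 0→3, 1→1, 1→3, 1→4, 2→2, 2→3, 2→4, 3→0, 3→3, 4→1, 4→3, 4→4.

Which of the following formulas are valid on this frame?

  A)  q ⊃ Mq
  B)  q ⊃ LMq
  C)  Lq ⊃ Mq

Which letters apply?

A, C

R is reflexive: each world relates to itself.
R is not symmetric: 1 R 3 but not 3 R 1.
R is serial: every world has an R-successor.
(A) q ⊃ Mq (the dual of axiom T) characterises the reflexive frames. R is reflexive — valid.
(B) q ⊃ LMq is axiom B, which corresponds to symmetry. R is not symmetric — not valid.
(C) Lq ⊃ Mq (axiom D) characterises the serial frames. R is serial — valid.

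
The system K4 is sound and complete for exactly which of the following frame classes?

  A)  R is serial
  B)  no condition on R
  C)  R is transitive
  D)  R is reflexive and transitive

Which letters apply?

(A) this class determines D, not K4.
(B) this class determines K, not K4.
(C) K4 is sound and complete for exactly this class.
(D) this class determines S4, not K4.

C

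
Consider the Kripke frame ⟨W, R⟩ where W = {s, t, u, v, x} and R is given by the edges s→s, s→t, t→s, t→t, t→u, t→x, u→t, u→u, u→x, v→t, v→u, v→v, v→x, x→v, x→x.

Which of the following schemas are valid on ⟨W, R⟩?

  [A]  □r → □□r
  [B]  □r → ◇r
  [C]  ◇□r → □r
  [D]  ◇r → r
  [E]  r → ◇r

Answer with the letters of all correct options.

R is reflexive: each world relates to itself.
R is not transitive: s R t and t R u but not s R u.
R is not euclidean: t R s and t R u but not s R u.
R is serial: every world has an R-successor.
R is not a subset of the identity: s R t with s ≠ t.
(A) □r → □□r is axiom 4, which corresponds to transitivity. R is not transitive — not valid.
(B) □r → ◇r (axiom D) characterises the serial frames. R is serial — valid.
(C) ◇□r → □r is the dual of axiom 5, which corresponds to the euclidean property. R is not euclidean — not valid.
(D) ◇r → r is valid only on frames where every R-edge is a self-loop. Here R ⊄ identity — not valid.
(E) the dual of axiom T: valid iff R is reflexive. R is reflexive — valid.

B, E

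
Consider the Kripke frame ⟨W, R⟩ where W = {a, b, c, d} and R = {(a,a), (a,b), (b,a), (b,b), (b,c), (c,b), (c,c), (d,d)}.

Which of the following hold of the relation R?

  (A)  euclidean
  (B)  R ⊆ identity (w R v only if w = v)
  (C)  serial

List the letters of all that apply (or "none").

(A) not euclidean: b R a and b R c but not a R c.
(B) not ⊆ identity: a R b with a ≠ b.
(C) serial: every world has an R-successor.

C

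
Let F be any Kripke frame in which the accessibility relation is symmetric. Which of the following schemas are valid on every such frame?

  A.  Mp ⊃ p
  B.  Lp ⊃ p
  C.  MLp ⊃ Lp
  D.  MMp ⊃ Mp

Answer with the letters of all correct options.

(A) Mp ⊃ p (the converse of T) corresponds to R being a subset of the identity. Such an R need not be a subset of the identity, so not valid.
(B) axiom T: valid iff R is reflexive. Such an R need not be reflexive — not valid.
(C) the dual of axiom 5: valid iff R is euclidean. Such an R need not be euclidean — not valid.
(D) MMp ⊃ Mp is the dual of axiom 4; it is valid on a frame exactly when R is transitive. Such an R need not be transitive, so not valid.

none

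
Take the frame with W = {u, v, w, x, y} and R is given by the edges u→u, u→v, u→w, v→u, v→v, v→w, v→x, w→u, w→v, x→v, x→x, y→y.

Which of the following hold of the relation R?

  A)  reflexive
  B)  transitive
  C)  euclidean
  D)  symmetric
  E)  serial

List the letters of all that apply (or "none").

D, E

(A) not reflexive: not w R w.
(B) not transitive: u R v and v R x but not u R x.
(C) not euclidean: v R u and v R x but not u R x.
(D) symmetric: every R-edge is matched by its reverse.
(E) serial: every world has an R-successor.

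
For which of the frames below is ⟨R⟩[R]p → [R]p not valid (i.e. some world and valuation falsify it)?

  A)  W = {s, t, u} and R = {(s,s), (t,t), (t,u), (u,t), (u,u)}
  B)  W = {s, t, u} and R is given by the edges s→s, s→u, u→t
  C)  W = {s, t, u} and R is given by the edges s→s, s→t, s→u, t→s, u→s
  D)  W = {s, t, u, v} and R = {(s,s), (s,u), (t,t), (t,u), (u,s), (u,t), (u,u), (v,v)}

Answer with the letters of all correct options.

B, C, D

The schema ⟨R⟩[R]p → [R]p is the dual of axiom 5; it is valid on a frame iff R is euclidean.
(A) R is euclidean (any two R-successors of the same world are R-related), so the schema is valid here.
(B) R is not euclidean (s R u and s R s but not u R s), so the schema fails here.
(C) R is not euclidean (s R t and s R u but not t R u), so the schema fails here.
(D) R is not euclidean (u R s and u R t but not s R t), so the schema fails here.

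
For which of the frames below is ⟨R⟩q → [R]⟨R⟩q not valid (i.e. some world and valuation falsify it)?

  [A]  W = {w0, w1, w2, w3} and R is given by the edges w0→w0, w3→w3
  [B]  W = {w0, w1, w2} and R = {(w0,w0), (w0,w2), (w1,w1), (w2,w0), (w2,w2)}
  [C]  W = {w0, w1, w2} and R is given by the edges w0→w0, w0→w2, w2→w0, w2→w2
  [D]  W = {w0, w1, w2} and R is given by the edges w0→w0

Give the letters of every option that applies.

none

The schema ⟨R⟩q → [R]⟨R⟩q is axiom 5; it is valid on a frame iff R is euclidean.
(A) R is euclidean (any two R-successors of the same world are R-related), so the schema is valid here.
(B) R is euclidean (any two R-successors of the same world are R-related), so the schema is valid here.
(C) R is euclidean (any two R-successors of the same world are R-related), so the schema is valid here.
(D) R is euclidean (any two R-successors of the same world are R-related), so the schema is valid here.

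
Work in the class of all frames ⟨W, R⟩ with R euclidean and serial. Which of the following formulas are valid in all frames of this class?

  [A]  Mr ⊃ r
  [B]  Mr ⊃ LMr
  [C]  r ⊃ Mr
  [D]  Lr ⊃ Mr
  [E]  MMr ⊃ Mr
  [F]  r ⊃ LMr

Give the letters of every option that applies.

(A) Mr ⊃ r is valid only on frames where every R-edge is a self-loop. Such an R need not be a subset of the identity — not valid.
(B) axiom 5: valid iff R is euclidean. Every such R is euclidean — valid.
(C) the dual of axiom T: valid iff R is reflexive. Such an R need not be reflexive — not valid.
(D) Lr ⊃ Mr (axiom D) characterises the serial frames. Every such R is serial — valid.
(E) MMr ⊃ Mr is the dual of axiom 4, which corresponds to transitivity. Such an R need not be transitive — not valid.
(F) r ⊃ LMr (axiom B) characterises the symmetric frames. Such an R need not be symmetric — not valid.

B, D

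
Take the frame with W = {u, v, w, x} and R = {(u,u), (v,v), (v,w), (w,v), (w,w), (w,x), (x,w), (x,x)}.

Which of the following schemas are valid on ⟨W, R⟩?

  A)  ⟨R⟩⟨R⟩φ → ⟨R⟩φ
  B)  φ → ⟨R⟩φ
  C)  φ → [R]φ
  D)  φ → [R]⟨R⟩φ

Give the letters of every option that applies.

B, D

R is reflexive: each world relates to itself.
R is symmetric: every R-edge is matched by its reverse.
R is not transitive: v R w and w R x but not v R x.
R is not a subset of the identity: v R w with v ≠ w.
(A) ⟨R⟩⟨R⟩φ → ⟨R⟩φ is the dual of axiom 4; it is valid on a frame exactly when R is transitive. R is not transitive, so not valid.
(B) φ → ⟨R⟩φ is the dual of axiom T; it is valid on a frame exactly when R is reflexive. R is reflexive, so valid.
(C) φ → [R]φ (equivalent to ◇p→p) corresponds to R being a subset of the identity. Here R ⊄ identity, so not valid.
(D) φ → [R]⟨R⟩φ is axiom B, which corresponds to symmetry. R is symmetric — valid.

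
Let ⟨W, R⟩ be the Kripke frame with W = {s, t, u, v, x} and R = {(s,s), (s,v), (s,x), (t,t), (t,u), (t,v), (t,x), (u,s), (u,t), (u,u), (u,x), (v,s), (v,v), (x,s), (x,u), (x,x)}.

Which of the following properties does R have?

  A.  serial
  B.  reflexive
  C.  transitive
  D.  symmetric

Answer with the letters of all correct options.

(A) serial: every world has an R-successor.
(B) reflexive: each world relates to itself.
(C) not transitive: s R x and x R u but not s R u.
(D) not symmetric: t R v but not v R t.

A, B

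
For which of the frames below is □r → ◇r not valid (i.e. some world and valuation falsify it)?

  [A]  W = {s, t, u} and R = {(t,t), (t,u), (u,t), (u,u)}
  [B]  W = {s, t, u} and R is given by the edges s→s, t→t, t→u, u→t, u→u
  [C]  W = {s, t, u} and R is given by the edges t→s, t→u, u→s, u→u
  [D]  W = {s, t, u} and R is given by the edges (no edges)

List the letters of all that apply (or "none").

The schema □r → ◇r is axiom D; it is valid on a frame iff R is serial.
(A) R is not serial (s has no R-successor), so the schema fails here.
(B) R is serial (every world has an R-successor), so the schema is valid here.
(C) R is not serial (s has no R-successor), so the schema fails here.
(D) R is not serial (s has no R-successor), so the schema fails here.

A, C, D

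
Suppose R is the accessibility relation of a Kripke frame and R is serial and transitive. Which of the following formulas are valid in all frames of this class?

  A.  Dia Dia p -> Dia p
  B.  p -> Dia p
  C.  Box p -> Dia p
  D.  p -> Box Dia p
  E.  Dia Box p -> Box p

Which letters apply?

A, C

(A) the dual of axiom 4: valid iff R is transitive. Every such R is transitive — valid.
(B) p -> Dia p is the dual of axiom T, which corresponds to reflexivity. Such an R need not be reflexive — not valid.
(C) Box p -> Dia p is axiom D; it is valid on a frame exactly when R is serial. Every such R is serial, so valid.
(D) axiom B: valid iff R is symmetric. Such an R need not be symmetric — not valid.
(E) Dia Box p -> Box p is the dual of axiom 5, which corresponds to the euclidean property. Such an R need not be euclidean — not valid.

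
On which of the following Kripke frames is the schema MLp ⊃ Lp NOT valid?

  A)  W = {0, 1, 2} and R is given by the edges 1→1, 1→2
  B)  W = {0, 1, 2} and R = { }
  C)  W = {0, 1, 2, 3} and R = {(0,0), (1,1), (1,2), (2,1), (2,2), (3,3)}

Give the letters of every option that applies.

A

The schema MLp ⊃ Lp is the dual of axiom 5; it is valid on a frame iff R is euclidean.
(A) R is not euclidean (1 R 2 and 1 R 1 but not 2 R 1), so the schema fails here.
(B) R is euclidean (any two R-successors of the same world are R-related), so the schema is valid here.
(C) R is euclidean (any two R-successors of the same world are R-related), so the schema is valid here.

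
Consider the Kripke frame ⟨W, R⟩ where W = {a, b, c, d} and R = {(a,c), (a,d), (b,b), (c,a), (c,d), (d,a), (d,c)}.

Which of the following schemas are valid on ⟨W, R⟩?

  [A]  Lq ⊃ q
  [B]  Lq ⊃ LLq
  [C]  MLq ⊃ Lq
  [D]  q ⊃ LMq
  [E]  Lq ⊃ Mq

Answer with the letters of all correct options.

D, E

R is not reflexive: not a R a.
R is symmetric: every R-edge is matched by its reverse.
R is not transitive: a R c and c R a but not a R a.
R is not euclidean: a R c and a R c but not c R c.
R is serial: every world has an R-successor.
(A) Lq ⊃ q (axiom T) characterises the reflexive frames. R is not reflexive — not valid.
(B) Lq ⊃ LLq (axiom 4) characterises the transitive frames. R is not transitive — not valid.
(C) MLq ⊃ Lq is the dual of axiom 5, which corresponds to the euclidean property. R is not euclidean — not valid.
(D) q ⊃ LMq is axiom B; it is valid on a frame exactly when R is symmetric. R is symmetric, so valid.
(E) Lq ⊃ Mq is axiom D, which corresponds to seriality. R is serial — valid.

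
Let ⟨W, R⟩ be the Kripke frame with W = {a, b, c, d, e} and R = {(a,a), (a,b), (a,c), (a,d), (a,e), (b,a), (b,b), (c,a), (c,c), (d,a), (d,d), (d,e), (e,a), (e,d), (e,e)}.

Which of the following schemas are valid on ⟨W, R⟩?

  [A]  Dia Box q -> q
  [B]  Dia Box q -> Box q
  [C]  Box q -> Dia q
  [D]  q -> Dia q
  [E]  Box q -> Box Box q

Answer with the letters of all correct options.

A, C, D

R is reflexive: each world relates to itself.
R is symmetric: every R-edge is matched by its reverse.
R is not transitive: b R a and a R c but not b R c.
R is not euclidean: a R b and a R c but not b R c.
R is serial: every world has an R-successor.
(A) Dia Box q -> q is the dual of axiom B, which corresponds to symmetry. R is symmetric — valid.
(B) Dia Box q -> Box q is the dual of axiom 5, which corresponds to the euclidean property. R is not euclidean — not valid.
(C) Box q -> Dia q (axiom D) characterises the serial frames. R is serial — valid.
(D) q -> Dia q (the dual of axiom T) characterises the reflexive frames. R is reflexive — valid.
(E) Box q -> Box Box q is axiom 4, which corresponds to transitivity. R is not transitive — not valid.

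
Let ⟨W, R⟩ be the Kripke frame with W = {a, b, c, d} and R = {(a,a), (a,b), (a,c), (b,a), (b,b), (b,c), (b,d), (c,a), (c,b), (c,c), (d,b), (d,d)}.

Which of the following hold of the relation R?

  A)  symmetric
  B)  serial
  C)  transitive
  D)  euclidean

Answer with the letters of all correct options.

A, B

(A) symmetric: every R-edge is matched by its reverse.
(B) serial: every world has an R-successor.
(C) not transitive: a R b and b R d but not a R d.
(D) not euclidean: b R a and b R d but not a R d.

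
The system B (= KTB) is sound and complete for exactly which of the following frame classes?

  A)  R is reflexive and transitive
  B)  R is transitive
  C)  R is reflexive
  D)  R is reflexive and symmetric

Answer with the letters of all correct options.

(A) this class determines S4, not B (= KTB).
(B) this class determines K4, not B (= KTB).
(C) this class determines T (= KT), not B (= KTB).
(D) B (= KTB) is sound and complete for exactly this class.

D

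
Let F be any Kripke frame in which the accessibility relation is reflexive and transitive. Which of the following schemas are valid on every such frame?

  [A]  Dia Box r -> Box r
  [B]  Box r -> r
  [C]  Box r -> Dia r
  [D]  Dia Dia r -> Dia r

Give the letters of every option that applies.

Reflexive relations are serial.
(A) Dia Box r -> Box r (the dual of axiom 5) characterises the euclidean frames. Such an R need not be euclidean — not valid.
(B) Box r -> r is axiom T, which corresponds to reflexivity. Every such R is reflexive — valid.
(C) Box r -> Dia r (axiom D) characterises the serial frames. Every such R is serial — valid.
(D) Dia Dia r -> Dia r (the dual of axiom 4) characterises the transitive frames. Every such R is transitive — valid.

B, C, D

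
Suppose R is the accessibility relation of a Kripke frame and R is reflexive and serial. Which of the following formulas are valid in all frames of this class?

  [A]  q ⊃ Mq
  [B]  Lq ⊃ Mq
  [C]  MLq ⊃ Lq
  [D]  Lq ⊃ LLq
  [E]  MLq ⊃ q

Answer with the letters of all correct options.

A, B

(A) the dual of axiom T: valid iff R is reflexive. Every such R is reflexive — valid.
(B) axiom D: valid iff R is serial. Every such R is serial — valid.
(C) MLq ⊃ Lq is the dual of axiom 5, which corresponds to the euclidean property. Such an R need not be euclidean — not valid.
(D) axiom 4: valid iff R is transitive. Such an R need not be transitive — not valid.
(E) the dual of axiom B: valid iff R is symmetric. Such an R need not be symmetric — not valid.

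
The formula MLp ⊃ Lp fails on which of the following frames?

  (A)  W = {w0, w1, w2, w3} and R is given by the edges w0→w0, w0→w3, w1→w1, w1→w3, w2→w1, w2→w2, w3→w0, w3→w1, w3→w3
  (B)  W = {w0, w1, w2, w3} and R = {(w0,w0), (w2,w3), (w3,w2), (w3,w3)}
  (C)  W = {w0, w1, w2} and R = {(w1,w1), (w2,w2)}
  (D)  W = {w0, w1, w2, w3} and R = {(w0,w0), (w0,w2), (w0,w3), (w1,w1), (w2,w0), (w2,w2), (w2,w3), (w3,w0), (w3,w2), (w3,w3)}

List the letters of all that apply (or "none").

The schema MLp ⊃ Lp is the dual of axiom 5; it is valid on a frame iff R is euclidean.
(A) R is not euclidean (w2 R w1 and w2 R w2 but not w1 R w2), so the schema fails here.
(B) R is not euclidean (w3 R w2 and w3 R w2 but not w2 R w2), so the schema fails here.
(C) R is euclidean (any two R-successors of the same world are R-related), so the schema is valid here.
(D) R is euclidean (any two R-successors of the same world are R-related), so the schema is valid here.

A, B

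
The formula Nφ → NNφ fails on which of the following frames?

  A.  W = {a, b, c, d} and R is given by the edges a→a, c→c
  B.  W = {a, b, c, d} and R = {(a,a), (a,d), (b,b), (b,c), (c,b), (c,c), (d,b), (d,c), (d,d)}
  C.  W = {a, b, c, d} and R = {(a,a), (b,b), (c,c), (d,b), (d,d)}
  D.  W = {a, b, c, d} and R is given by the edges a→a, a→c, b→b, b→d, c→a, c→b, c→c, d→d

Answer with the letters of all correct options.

The schema Nφ → NNφ is axiom 4; it is valid on a frame iff R is transitive.
(A) R is transitive (R is closed under composition), so the schema is valid here.
(B) R is not transitive (a R d and d R b but not a R b), so the schema fails here.
(C) R is transitive (R is closed under composition), so the schema is valid here.
(D) R is not transitive (a R c and c R b but not a R b), so the schema fails here.

B, D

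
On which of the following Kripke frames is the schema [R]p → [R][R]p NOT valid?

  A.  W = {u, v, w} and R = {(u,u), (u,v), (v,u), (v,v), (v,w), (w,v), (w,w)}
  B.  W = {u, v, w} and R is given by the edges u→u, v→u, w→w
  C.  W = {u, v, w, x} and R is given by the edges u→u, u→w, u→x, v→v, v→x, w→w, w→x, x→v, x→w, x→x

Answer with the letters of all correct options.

The schema [R]p → [R][R]p is axiom 4; it is valid on a frame iff R is transitive.
(A) R is not transitive (u R v and v R w but not u R w), so the schema fails here.
(B) R is transitive (R is closed under composition), so the schema is valid here.
(C) R is not transitive (u R x and x R v but not u R v), so the schema fails here.

A, C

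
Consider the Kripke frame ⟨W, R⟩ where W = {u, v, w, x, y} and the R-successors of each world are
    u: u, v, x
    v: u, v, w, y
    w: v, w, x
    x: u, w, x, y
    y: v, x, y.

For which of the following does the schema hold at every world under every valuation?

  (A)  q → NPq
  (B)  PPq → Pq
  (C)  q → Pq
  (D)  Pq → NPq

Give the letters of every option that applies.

R is reflexive: each world relates to itself.
R is symmetric: every R-edge is matched by its reverse.
R is not transitive: u R v and v R w but not u R w.
R is not euclidean: u R v and u R x but not v R x.
(A) q → NPq is axiom B; it is valid on a frame exactly when R is symmetric. R is symmetric, so valid.
(B) PPq → Pq is the dual of axiom 4; it is valid on a frame exactly when R is transitive. R is not transitive, so not valid.
(C) q → Pq (the dual of axiom T) characterises the reflexive frames. R is reflexive — valid.
(D) Pq → NPq is axiom 5; it is valid on a frame exactly when R is euclidean. R is not euclidean, so not valid.

A, C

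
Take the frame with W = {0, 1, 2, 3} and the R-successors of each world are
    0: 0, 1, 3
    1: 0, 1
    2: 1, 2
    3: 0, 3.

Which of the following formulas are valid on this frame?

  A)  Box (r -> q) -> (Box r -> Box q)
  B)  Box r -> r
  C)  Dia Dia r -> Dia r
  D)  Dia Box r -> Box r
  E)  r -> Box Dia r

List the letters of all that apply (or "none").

R is reflexive: each world relates to itself.
R is not symmetric: 2 R 1 but not 1 R 2.
R is not transitive: 1 R 0 and 0 R 3 but not 1 R 3.
R is not euclidean: 0 R 1 and 0 R 3 but not 1 R 3.
(A) Box (r -> q) -> (Box r -> Box q) is the K axiom; it holds on all frames — valid.
(B) Box r -> r (axiom T) characterises the reflexive frames. R is reflexive — valid.
(C) the dual of axiom 4: valid iff R is transitive. R is not transitive — not valid.
(D) the dual of axiom 5: valid iff R is euclidean. R is not euclidean — not valid.
(E) r -> Box Dia r is axiom B; it is valid on a frame exactly when R is symmetric. R is not symmetric, so not valid.

A, B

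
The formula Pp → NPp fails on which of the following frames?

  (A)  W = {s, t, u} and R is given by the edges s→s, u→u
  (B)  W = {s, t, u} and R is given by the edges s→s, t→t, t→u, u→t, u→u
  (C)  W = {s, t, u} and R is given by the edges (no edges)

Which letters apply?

The schema Pp → NPp is axiom 5; it is valid on a frame iff R is euclidean.
(A) R is euclidean (any two R-successors of the same world are R-related), so the schema is valid here.
(B) R is euclidean (any two R-successors of the same world are R-related), so the schema is valid here.
(C) R is euclidean (any two R-successors of the same world are R-related), so the schema is valid here.

none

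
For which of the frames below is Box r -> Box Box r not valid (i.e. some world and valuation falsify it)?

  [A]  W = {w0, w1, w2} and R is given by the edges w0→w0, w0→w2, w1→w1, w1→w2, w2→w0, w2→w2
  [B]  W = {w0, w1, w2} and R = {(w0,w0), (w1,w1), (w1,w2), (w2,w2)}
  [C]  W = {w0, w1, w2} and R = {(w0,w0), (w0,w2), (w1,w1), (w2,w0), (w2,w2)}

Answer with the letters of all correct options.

The schema Box r -> Box Box r is axiom 4; it is valid on a frame iff R is transitive.
(A) R is not transitive (w1 R w2 and w2 R w0 but not w1 R w0), so the schema fails here.
(B) R is transitive (R is closed under composition), so the schema is valid here.
(C) R is transitive (R is closed under composition), so the schema is valid here.

A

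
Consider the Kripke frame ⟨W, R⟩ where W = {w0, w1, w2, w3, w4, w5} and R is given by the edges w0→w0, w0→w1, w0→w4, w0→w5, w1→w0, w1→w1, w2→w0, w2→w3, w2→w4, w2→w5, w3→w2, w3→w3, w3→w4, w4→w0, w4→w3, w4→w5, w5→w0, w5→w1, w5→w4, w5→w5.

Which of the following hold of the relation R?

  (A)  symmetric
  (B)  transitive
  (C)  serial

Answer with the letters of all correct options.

C

(A) not symmetric: w2 R w0 but not w0 R w2.
(B) not transitive: w0 R w4 and w4 R w3 but not w0 R w3.
(C) serial: every world has an R-successor.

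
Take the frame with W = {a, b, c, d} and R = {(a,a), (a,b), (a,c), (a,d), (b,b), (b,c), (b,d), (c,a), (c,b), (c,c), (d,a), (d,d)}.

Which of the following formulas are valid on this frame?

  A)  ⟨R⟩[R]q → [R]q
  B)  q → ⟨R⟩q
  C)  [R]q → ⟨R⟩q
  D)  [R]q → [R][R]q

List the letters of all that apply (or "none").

R is reflexive: each world relates to itself.
R is not transitive: b R c and c R a but not b R a.
R is not euclidean: a R b and a R a but not b R a.
R is serial: every world has an R-successor.
(A) ⟨R⟩[R]q → [R]q is the dual of axiom 5, which corresponds to the euclidean property. R is not euclidean — not valid.
(B) the dual of axiom T: valid iff R is reflexive. R is reflexive — valid.
(C) [R]q → ⟨R⟩q is axiom D; it is valid on a frame exactly when R is serial. R is serial, so valid.
(D) [R]q → [R][R]q is axiom 4; it is valid on a frame exactly when R is transitive. R is not transitive, so not valid.

B, C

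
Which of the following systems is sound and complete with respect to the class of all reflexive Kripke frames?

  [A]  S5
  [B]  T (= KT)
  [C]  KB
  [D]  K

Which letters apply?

B

(A) S5 is determined by the class of reflexive, symmetric, and transitive frames.
(B) T (= KT) is determined by exactly this class.
(C) KB is determined by the class of symmetric frames.
(D) K is determined by the class of arbitrary frames.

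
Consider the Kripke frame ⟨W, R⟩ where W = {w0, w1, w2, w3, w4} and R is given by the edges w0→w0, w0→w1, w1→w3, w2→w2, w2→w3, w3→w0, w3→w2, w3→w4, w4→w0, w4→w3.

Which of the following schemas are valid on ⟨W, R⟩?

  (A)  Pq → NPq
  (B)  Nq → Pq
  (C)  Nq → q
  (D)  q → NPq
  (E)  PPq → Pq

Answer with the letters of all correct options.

R is not reflexive: not w1 R w1.
R is not symmetric: w0 R w1 but not w1 R w0.
R is not transitive: w0 R w1 and w1 R w3 but not w0 R w3.
R is not euclidean: w0 R w1 and w0 R w0 but not w1 R w0.
R is serial: every world has an R-successor.
(A) Pq → NPq is axiom 5; it is valid on a frame exactly when R is euclidean. R is not euclidean, so not valid.
(B) axiom D: valid iff R is serial. R is serial — valid.
(C) Nq → q (axiom T) characterises the reflexive frames. R is not reflexive — not valid.
(D) axiom B: valid iff R is symmetric. R is not symmetric — not valid.
(E) PPq → Pq is the dual of axiom 4, which corresponds to transitivity. R is not transitive — not valid.

B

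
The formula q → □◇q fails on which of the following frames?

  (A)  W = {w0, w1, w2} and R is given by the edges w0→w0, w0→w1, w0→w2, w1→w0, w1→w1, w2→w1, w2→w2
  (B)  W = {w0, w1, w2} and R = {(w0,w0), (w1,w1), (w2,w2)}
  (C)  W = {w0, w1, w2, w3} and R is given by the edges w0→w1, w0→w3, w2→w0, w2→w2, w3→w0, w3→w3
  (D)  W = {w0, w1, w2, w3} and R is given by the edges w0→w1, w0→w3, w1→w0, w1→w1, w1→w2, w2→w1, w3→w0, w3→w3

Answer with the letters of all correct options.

A, C

The schema q → □◇q is axiom B; it is valid on a frame iff R is symmetric.
(A) R is not symmetric (w0 R w2 but not w2 R w0), so the schema fails here.
(B) R is symmetric (every R-edge is matched by its reverse), so the schema is valid here.
(C) R is not symmetric (w0 R w1 but not w1 R w0), so the schema fails here.
(D) R is symmetric (every R-edge is matched by its reverse), so the schema is valid here.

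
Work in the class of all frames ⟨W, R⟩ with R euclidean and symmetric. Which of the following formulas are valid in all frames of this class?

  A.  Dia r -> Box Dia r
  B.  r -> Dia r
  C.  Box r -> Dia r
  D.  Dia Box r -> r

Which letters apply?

A symmetric euclidean relation is transitive (uRv and vRw give vRu by symmetry, then uRw by the euclidean condition, applied at v).
(A) Dia r -> Box Dia r (axiom 5) characterises the euclidean frames. Every such R is euclidean — valid.
(B) r -> Dia r is the dual of axiom T, which corresponds to reflexivity. Such an R need not be reflexive — not valid.
(C) Box r -> Dia r is axiom D, which corresponds to seriality. Such an R need not be serial — not valid.
(D) Dia Box r -> r is the dual of axiom B; it is valid on a frame exactly when R is symmetric. Every such R is symmetric, so valid.

A, D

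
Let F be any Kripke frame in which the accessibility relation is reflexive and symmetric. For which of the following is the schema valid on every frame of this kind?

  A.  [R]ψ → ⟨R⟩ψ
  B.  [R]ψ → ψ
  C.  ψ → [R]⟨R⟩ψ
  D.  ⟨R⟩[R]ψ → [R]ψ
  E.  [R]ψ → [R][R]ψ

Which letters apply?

A, B, C

Reflexive relations are serial.
(A) [R]ψ → ⟨R⟩ψ (axiom D) characterises the serial frames. Every such R is serial — valid.
(B) [R]ψ → ψ (axiom T) characterises the reflexive frames. Every such R is reflexive — valid.
(C) ψ → [R]⟨R⟩ψ is axiom B; it is valid on a frame exactly when R is symmetric. Every such R is symmetric, so valid.
(D) ⟨R⟩[R]ψ → [R]ψ is the dual of axiom 5, which corresponds to the euclidean property. Such an R need not be euclidean — not valid.
(E) [R]ψ → [R][R]ψ is axiom 4, which corresponds to transitivity. Such an R need not be transitive — not valid.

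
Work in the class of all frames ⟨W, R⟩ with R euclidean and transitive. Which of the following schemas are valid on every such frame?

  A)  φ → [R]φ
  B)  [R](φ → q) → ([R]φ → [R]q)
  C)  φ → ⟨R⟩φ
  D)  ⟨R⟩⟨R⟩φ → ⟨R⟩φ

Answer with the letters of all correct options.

(A) φ → [R]φ is equivalent to ◇p→p; it holds exactly when R ⊆ identity. Such an R need not be a subset of the identity — not valid.
(B) [R](φ → q) → ([R]φ → [R]q) is the K axiom; it holds on all frames — valid.
(C) the dual of axiom T: valid iff R is reflexive. Such an R need not be reflexive — not valid.
(D) ⟨R⟩⟨R⟩φ → ⟨R⟩φ is the dual of axiom 4; it is valid on a frame exactly when R is transitive. Every such R is transitive, so valid.

B, D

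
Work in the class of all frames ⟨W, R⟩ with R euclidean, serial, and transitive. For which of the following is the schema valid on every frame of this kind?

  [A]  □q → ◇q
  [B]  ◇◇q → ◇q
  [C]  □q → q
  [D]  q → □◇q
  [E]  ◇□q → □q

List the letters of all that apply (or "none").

(A) □q → ◇q is axiom D, which corresponds to seriality. Every such R is serial — valid.
(B) the dual of axiom 4: valid iff R is transitive. Every such R is transitive — valid.
(C) □q → q is axiom T, which corresponds to reflexivity. Such an R need not be reflexive — not valid.
(D) q → □◇q (axiom B) characterises the symmetric frames. Such an R need not be symmetric — not valid.
(E) ◇□q → □q (the dual of axiom 5) characterises the euclidean frames. Every such R is euclidean — valid.

A, B, E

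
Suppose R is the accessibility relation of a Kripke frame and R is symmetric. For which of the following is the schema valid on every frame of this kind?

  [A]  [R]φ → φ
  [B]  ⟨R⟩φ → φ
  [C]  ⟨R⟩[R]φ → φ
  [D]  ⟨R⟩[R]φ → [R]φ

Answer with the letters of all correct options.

C

(A) axiom T: valid iff R is reflexive. Such an R need not be reflexive — not valid.
(B) ⟨R⟩φ → φ is the converse of T; it holds exactly when R ⊆ identity. Such an R need not be a subset of the identity — not valid.
(C) ⟨R⟩[R]φ → φ (the dual of axiom B) characterises the symmetric frames. Every such R is symmetric — valid.
(D) ⟨R⟩[R]φ → [R]φ is the dual of axiom 5; it is valid on a frame exactly when R is euclidean. Such an R need not be euclidean, so not valid.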